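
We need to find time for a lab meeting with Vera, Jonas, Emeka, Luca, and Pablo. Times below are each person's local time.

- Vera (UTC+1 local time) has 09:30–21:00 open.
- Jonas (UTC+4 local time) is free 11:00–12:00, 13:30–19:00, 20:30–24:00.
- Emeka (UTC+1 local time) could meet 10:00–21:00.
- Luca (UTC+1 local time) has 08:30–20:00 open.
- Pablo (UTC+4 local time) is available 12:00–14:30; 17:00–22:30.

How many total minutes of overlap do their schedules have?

Vera in UTC: 08:30-20:00 (subtract 1h to convert from UTC+1).
Jonas in UTC: 07:00-08:00, 09:30-15:00, 16:30-20:00 (subtract 4h to convert from UTC+4).
Emeka in UTC: 09:00-20:00 (subtract 1h to convert from UTC+1).
Luca in UTC: 07:30-19:00 (subtract 1h to convert from UTC+1).
Pablo in UTC: 08:00-10:30, 13:00-18:30 (subtract 4h to convert from UTC+4).
Vera ∩ Jonas: 09:30-15:00, 16:30-20:00.
Vera ∩ Jonas ∩ Emeka: 09:30-15:00, 16:30-20:00.
Vera ∩ Jonas ∩ Emeka ∩ Luca: 09:30-15:00, 16:30-19:00.
Vera ∩ Jonas ∩ Emeka ∩ Luca ∩ Pablo: 09:30-10:30, 13:00-15:00, 16:30-18:30.
Summing the common windows: 60 + 120 + 120 = 300 minutes.

300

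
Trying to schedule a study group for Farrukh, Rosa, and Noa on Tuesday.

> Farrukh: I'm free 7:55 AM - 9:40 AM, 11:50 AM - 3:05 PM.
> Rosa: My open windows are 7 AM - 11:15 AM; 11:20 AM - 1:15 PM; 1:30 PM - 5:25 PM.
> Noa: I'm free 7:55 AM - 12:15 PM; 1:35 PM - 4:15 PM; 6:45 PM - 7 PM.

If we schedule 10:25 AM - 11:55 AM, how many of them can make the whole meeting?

1

Noa can make the full 10:25-11:55 slot — that's 1.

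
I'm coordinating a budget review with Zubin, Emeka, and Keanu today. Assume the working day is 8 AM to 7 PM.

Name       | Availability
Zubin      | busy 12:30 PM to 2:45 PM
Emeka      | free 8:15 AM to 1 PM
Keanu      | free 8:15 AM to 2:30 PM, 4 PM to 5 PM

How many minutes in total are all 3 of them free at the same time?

255

Zubin free: 08:00-12:30, 14:45-19:00 (invert busy blocks within the working day).
Emeka free: 08:15-13:00.
Keanu free: 08:15-14:30, 16:00-17:00.
Zubin ∩ Emeka: 08:15-12:30.
Zubin ∩ Emeka ∩ Keanu: 08:15-12:30.
So the common availability across everyone is 08:15-12:30.
That's a single block of 255 minutes.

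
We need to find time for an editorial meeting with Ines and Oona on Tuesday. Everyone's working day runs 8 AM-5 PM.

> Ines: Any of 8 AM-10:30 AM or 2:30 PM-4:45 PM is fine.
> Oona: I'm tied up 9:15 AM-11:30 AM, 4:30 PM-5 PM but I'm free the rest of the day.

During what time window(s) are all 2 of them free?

Ines free: 08:00-10:30, 14:30-16:45.
Oona free: 08:00-09:15, 11:30-16:30 (invert busy blocks within the working day).
Ines ∩ Oona: 08:00-09:15, 14:30-16:30.

08:00-09:15, 14:30-16:30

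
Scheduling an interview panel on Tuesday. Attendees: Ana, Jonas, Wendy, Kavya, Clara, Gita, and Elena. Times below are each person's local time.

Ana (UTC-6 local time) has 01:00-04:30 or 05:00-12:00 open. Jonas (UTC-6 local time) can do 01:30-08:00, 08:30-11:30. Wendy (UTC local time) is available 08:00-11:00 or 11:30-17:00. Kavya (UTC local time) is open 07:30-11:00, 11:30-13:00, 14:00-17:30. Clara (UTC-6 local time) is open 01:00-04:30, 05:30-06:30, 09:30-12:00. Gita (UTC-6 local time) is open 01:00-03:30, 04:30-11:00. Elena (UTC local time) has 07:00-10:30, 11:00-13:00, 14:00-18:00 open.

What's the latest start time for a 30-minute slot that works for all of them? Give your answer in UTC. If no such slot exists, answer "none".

16:30

Ana in UTC: 07:00-10:30, 11:00-18:00 (add 6h to convert from UTC-6).
Jonas in UTC: 07:30-14:00, 14:30-17:30 (add 6h to convert from UTC-6).
Wendy in UTC: 08:00-11:00, 11:30-17:00.
Kavya in UTC: 07:30-11:00, 11:30-13:00, 14:00-17:30.
Clara in UTC: 07:00-10:30, 11:30-12:30, 15:30-18:00 (add 6h to convert from UTC-6).
Gita in UTC: 07:00-09:30, 10:30-17:00 (add 6h to convert from UTC-6).
Elena in UTC: 07:00-10:30, 11:00-13:00, 14:00-18:00.
Ana ∩ Jonas: 07:30-10:30, 11:00-14:00, 14:30-17:30.
Ana ∩ Jonas ∩ Wendy: 08:00-10:30, 11:30-14:00, 14:30-17:00.
Ana ∩ Jonas ∩ Wendy ∩ Kavya: 08:00-10:30, 11:30-13:00, 14:30-17:00.
Ana ∩ Jonas ∩ Wendy ∩ Kavya ∩ Clara: 08:00-10:30, 11:30-12:30, 15:30-17:00.
Ana ∩ Jonas ∩ Wendy ∩ Kavya ∩ Clara ∩ Gita: 08:00-09:30, 11:30-12:30, 15:30-17:00.
Ana ∩ Jonas ∩ Wendy ∩ Kavya ∩ Clara ∩ Gita ∩ Elena: 08:00-09:30, 11:30-12:30, 15:30-17:00.
So the common availability across everyone is 08:00-09:30, 11:30-12:30, 15:30-17:00.
The last common window of at least 30 minutes is 15:30-17:00; a 30-minute meeting can start as late as 16:30 and still end by 17:00.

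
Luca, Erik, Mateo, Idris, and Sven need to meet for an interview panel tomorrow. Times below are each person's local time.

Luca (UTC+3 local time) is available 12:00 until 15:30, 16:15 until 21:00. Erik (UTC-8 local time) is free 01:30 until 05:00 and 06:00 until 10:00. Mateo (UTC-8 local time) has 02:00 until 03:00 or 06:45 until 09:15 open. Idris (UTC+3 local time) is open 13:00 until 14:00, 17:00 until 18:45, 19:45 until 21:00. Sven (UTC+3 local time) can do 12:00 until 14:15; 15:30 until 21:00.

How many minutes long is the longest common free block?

Luca in UTC: 09:00-12:30, 13:15-18:00 (subtract 3h to convert from UTC+3).
Erik in UTC: 09:30-13:00, 14:00-18:00 (add 8h to convert from UTC-8).
Mateo in UTC: 10:00-11:00, 14:45-17:15 (add 8h to convert from UTC-8).
Idris in UTC: 10:00-11:00, 14:00-15:45, 16:45-18:00 (subtract 3h to convert from UTC+3).
Sven in UTC: 09:00-11:15, 12:30-18:00 (subtract 3h to convert from UTC+3).
Luca ∩ Erik: 09:30-12:30, 14:00-18:00.
Luca ∩ Erik ∩ Mateo: 10:00-11:00, 14:45-17:15.
Luca ∩ Erik ∩ Mateo ∩ Idris: 10:00-11:00, 14:45-15:45, 16:45-17:15.
Luca ∩ Erik ∩ Mateo ∩ Idris ∩ Sven: 10:00-11:00, 14:45-15:45, 16:45-17:15.
The longest is 10:00-11:00 at 60 minutes.

60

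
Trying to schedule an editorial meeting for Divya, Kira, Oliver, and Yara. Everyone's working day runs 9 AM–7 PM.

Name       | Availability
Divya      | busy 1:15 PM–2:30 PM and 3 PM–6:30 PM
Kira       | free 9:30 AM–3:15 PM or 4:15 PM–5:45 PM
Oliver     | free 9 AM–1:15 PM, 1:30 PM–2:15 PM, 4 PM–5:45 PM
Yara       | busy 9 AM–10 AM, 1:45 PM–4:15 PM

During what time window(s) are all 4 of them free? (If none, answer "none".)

Divya free: 09:00-13:15, 14:30-15:00, 18:30-19:00 (invert busy blocks within the working day).
Kira free: 09:30-15:15, 16:15-17:45.
Oliver free: 09:00-13:15, 13:30-14:15, 16:00-17:45.
Yara free: 10:00-13:45, 16:15-19:00 (invert busy blocks within the working day).
Divya ∩ Kira: 09:30-13:15, 14:30-15:00.
Divya ∩ Kira ∩ Oliver: 09:30-13:15.
Divya ∩ Kira ∩ Oliver ∩ Yara: 10:00-13:15.

10:00-13:15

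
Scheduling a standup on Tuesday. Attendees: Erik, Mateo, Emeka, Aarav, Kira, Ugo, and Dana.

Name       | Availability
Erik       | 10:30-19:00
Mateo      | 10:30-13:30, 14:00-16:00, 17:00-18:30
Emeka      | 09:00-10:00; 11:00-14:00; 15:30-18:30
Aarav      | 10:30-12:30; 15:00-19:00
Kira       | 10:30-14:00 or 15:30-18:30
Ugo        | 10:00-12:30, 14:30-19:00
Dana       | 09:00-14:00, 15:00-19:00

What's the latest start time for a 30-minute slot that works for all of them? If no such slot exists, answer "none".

Erik ∩ Mateo: 10:30-13:30, 14:00-16:00, 17:00-18:30.
Erik ∩ Mateo ∩ Emeka: 11:00-13:30, 15:30-16:00, 17:00-18:30.
Erik ∩ Mateo ∩ Emeka ∩ Aarav: 11:00-12:30, 15:30-16:00, 17:00-18:30.
Erik ∩ Mateo ∩ Emeka ∩ Aarav ∩ Kira: 11:00-12:30, 15:30-16:00, 17:00-18:30.
Erik ∩ Mateo ∩ Emeka ∩ Aarav ∩ Kira ∩ Ugo: 11:00-12:30, 15:30-16:00, 17:00-18:30.
Erik ∩ Mateo ∩ Emeka ∩ Aarav ∩ Kira ∩ Ugo ∩ Dana: 11:00-12:30, 15:30-16:00, 17:00-18:30.
So the common availability across everyone is 11:00-12:30, 15:30-16:00, 17:00-18:30.
The last common window of at least 30 minutes is 17:00-18:30; a 30-minute meeting can start as late as 18:00 and still end by 18:30.

18:00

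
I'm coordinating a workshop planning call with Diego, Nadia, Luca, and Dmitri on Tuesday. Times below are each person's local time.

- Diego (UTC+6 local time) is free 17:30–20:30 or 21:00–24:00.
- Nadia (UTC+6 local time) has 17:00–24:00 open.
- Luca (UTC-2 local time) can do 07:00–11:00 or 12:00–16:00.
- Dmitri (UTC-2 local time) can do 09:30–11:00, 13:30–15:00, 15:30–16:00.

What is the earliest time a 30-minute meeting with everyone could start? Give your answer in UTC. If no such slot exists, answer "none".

Diego in UTC: 11:30-14:30, 15:00-18:00 (subtract 6h to convert from UTC+6).
Nadia in UTC: 11:00-18:00 (subtract 6h to convert from UTC+6).
Luca in UTC: 09:00-13:00, 14:00-18:00 (add 2h to convert from UTC-2).
Dmitri in UTC: 11:30-13:00, 15:30-17:00, 17:30-18:00 (add 2h to convert from UTC-2).
Diego ∩ Nadia: 11:30-14:30, 15:00-18:00.
Diego ∩ Nadia ∩ Luca: 11:30-13:00, 14:00-14:30, 15:00-18:00.
Diego ∩ Nadia ∩ Luca ∩ Dmitri: 11:30-13:00, 15:30-17:00, 17:30-18:00.
So the common availability across everyone is 11:30-13:00, 15:30-17:00, 17:30-18:00.
The first common window of at least 30 minutes is 11:30-13:00, so the earliest start is 11:30.

11:30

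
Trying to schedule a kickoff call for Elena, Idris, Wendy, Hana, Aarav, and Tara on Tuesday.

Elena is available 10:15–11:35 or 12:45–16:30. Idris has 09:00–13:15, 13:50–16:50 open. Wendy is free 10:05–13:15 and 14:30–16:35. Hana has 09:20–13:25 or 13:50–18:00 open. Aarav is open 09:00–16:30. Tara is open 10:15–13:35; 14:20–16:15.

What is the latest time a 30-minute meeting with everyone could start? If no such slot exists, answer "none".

Elena ∩ Idris: 10:15-11:35, 12:45-13:15, 13:50-16:30.
Elena ∩ Idris ∩ Wendy: 10:15-11:35, 12:45-13:15, 14:30-16:30.
Elena ∩ Idris ∩ Wendy ∩ Hana: 10:15-11:35, 12:45-13:15, 14:30-16:30.
Elena ∩ Idris ∩ Wendy ∩ Hana ∩ Aarav: 10:15-11:35, 12:45-13:15, 14:30-16:30.
Elena ∩ Idris ∩ Wendy ∩ Hana ∩ Aarav ∩ Tara: 10:15-11:35, 12:45-13:15, 14:30-16:15.
Those are the intersection windows.
The last common window of at least 30 minutes is 14:30-16:15; a 30-minute meeting can start as late as 15:45 and still end by 16:15.

15:45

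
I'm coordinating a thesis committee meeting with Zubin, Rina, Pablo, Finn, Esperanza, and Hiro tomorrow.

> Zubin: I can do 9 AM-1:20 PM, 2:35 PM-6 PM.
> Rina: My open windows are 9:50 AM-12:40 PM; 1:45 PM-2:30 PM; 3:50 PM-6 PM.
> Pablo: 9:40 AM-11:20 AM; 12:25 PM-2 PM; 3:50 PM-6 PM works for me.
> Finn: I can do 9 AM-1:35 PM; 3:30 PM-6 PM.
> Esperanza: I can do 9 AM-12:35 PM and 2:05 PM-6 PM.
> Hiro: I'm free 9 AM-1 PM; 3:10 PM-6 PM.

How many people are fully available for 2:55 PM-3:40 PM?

Zubin and Esperanza can make the full 14:55-15:40 slot — that's 2.

2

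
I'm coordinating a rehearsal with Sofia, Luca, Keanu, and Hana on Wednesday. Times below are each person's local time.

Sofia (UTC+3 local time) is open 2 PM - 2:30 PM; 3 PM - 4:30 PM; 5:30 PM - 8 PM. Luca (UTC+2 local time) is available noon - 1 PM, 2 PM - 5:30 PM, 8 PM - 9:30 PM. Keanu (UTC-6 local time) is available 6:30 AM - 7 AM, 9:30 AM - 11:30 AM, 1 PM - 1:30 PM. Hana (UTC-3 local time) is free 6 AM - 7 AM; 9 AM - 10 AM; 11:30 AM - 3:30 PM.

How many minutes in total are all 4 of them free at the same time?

30

Sofia in UTC: 11:00-11:30, 12:00-13:30, 14:30-17:00 (subtract 3h to convert from UTC+3).
Luca in UTC: 10:00-11:00, 12:00-15:30, 18:00-19:30 (subtract 2h to convert from UTC+2).
Keanu in UTC: 12:30-13:00, 15:30-17:30, 19:00-19:30 (add 6h to convert from UTC-6).
Hana in UTC: 09:00-10:00, 12:00-13:00, 14:30-18:30 (add 3h to convert from UTC-3).
Sofia ∩ Luca: 12:00-13:30, 14:30-15:30.
Sofia ∩ Luca ∩ Keanu: 12:30-13:00.
Sofia ∩ Luca ∩ Keanu ∩ Hana: 12:30-13:00.
That's a single block of 30 minutes.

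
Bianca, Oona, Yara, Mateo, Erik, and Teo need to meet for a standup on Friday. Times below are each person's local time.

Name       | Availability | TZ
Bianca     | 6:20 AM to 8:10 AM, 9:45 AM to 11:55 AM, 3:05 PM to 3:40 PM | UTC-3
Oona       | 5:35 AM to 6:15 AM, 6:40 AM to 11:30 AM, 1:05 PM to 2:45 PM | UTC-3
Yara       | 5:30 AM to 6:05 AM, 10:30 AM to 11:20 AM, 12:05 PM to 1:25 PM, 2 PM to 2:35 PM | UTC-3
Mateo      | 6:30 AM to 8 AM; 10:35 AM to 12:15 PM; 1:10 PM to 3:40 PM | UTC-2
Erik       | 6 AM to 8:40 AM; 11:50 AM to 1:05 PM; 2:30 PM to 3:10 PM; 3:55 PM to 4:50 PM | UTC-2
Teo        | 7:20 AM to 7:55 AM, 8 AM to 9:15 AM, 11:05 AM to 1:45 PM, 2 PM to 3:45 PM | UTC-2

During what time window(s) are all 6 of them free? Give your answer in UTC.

13:50-14:15

Bianca in UTC: 09:20-11:10, 12:45-14:55, 18:05-18:40 (add 3h to convert from UTC-3).
Oona in UTC: 08:35-09:15, 09:40-14:30, 16:05-17:45 (add 3h to convert from UTC-3).
Yara in UTC: 08:30-09:05, 13:30-14:20, 15:05-16:25, 17:00-17:35 (add 3h to convert from UTC-3).
Mateo in UTC: 08:30-10:00, 12:35-14:15, 15:10-17:40 (add 2h to convert from UTC-2).
Erik in UTC: 08:00-10:40, 13:50-15:05, 16:30-17:10, 17:55-18:50 (add 2h to convert from UTC-2).
Teo in UTC: 09:20-09:55, 10:00-11:15, 13:05-15:45, 16:00-17:45 (add 2h to convert from UTC-2).
Bianca ∩ Oona: 09:40-11:10, 12:45-14:30.
Bianca ∩ Oona ∩ Yara: 13:30-14:20.
Bianca ∩ Oona ∩ Yara ∩ Mateo: 13:30-14:15.
Bianca ∩ Oona ∩ Yara ∩ Mateo ∩ Erik: 13:50-14:15.
Bianca ∩ Oona ∩ Yara ∩ Mateo ∩ Erik ∩ Teo: 13:50-14:15.
So the common availability across everyone is 13:50-14:15.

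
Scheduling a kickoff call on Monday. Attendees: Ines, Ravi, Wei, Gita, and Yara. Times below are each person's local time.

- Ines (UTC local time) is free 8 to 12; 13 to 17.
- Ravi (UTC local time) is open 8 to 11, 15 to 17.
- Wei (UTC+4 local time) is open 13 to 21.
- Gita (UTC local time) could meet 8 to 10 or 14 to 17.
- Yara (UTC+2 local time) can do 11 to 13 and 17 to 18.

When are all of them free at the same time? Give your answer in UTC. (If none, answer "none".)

09:00-10:00, 15:00-16:00

Ines in UTC: 08:00-12:00, 13:00-17:00.
Ravi in UTC: 08:00-11:00, 15:00-17:00.
Wei in UTC: 09:00-17:00 (subtract 4h to convert from UTC+4).
Gita in UTC: 08:00-10:00, 14:00-17:00.
Yara in UTC: 09:00-11:00, 15:00-16:00 (subtract 2h to convert from UTC+2).
Ines ∩ Ravi: 08:00-11:00, 15:00-17:00.
Ines ∩ Ravi ∩ Wei: 09:00-11:00, 15:00-17:00.
Ines ∩ Ravi ∩ Wei ∩ Gita: 09:00-10:00, 15:00-17:00.
Ines ∩ Ravi ∩ Wei ∩ Gita ∩ Yara: 09:00-10:00, 15:00-16:00.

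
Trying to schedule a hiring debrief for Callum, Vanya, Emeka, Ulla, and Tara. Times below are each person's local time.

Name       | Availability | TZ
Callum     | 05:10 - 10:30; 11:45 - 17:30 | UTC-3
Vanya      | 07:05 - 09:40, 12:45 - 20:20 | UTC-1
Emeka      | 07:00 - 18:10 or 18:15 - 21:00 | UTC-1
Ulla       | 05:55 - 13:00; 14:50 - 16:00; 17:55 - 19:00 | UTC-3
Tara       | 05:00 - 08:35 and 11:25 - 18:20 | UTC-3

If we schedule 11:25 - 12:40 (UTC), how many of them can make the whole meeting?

Callum in UTC: 08:10-13:30, 14:45-20:30 (add 3h to convert from UTC-3).
Vanya in UTC: 08:05-10:40, 13:45-21:20 (add 1h to convert from UTC-1).
Emeka in UTC: 08:00-19:10, 19:15-22:00 (add 1h to convert from UTC-1).
Ulla in UTC: 08:55-16:00, 17:50-19:00, 20:55-22:00 (add 3h to convert from UTC-3).
Tara in UTC: 08:00-11:35, 14:25-21:20 (add 3h to convert from UTC-3).
Callum, Emeka, and Ulla can make the full 11:25-12:40 slot — that's 3.

3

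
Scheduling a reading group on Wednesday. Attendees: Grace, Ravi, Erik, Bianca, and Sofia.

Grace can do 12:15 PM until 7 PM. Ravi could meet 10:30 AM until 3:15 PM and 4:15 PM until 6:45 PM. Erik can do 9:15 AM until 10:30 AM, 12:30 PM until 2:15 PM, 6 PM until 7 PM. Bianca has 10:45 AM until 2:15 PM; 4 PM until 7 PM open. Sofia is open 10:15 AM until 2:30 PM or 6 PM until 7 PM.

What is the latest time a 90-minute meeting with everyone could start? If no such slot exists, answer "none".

Grace ∩ Ravi: 12:15-15:15, 16:15-18:45.
Grace ∩ Ravi ∩ Erik: 12:30-14:15, 18:00-18:45.
Grace ∩ Ravi ∩ Erik ∩ Bianca: 12:30-14:15, 18:00-18:45.
Grace ∩ Ravi ∩ Erik ∩ Bianca ∩ Sofia: 12:30-14:15, 18:00-18:45.
The last common window of at least 90 minutes is 12:30-14:15; a 90-minute meeting can start as late as 12:45 and still end by 14:15.

12:45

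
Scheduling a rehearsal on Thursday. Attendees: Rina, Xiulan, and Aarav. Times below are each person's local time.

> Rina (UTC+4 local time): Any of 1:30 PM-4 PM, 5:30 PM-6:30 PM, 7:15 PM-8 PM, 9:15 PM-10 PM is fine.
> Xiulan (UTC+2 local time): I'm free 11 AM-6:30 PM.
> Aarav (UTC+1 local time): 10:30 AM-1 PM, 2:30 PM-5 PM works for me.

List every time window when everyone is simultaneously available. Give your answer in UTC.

Rina in UTC: 09:30-12:00, 13:30-14:30, 15:15-16:00, 17:15-18:00 (subtract 4h to convert from UTC+4).
Xiulan in UTC: 09:00-16:30 (subtract 2h to convert from UTC+2).
Aarav in UTC: 09:30-12:00, 13:30-16:00 (subtract 1h to convert from UTC+1).
Rina ∩ Xiulan: 09:30-12:00, 13:30-14:30, 15:15-16:00.
Rina ∩ Xiulan ∩ Aarav: 09:30-12:00, 13:30-14:30, 15:15-16:00.
Those are the intersection windows.

09:30-12:00, 13:30-14:30, 15:15-16:00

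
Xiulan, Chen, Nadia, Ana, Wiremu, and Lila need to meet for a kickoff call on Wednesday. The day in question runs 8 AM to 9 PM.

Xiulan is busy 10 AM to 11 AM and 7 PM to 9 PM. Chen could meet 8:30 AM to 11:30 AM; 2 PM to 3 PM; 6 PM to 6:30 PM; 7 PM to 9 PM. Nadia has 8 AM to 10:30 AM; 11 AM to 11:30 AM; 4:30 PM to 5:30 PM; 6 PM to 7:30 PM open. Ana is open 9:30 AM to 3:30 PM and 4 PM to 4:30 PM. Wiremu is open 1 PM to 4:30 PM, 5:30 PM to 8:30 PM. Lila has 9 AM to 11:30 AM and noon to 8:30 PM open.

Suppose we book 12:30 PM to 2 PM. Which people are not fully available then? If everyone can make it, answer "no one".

Chen, Nadia, Wiremu

Xiulan free: 08:00-10:00, 11:00-19:00 (invert busy blocks within the working day).
Chen free: 08:30-11:30, 14:00-15:00, 18:00-18:30, 19:00-21:00.
Nadia free: 08:00-10:30, 11:00-11:30, 16:30-17:30, 18:00-19:30.
Ana free: 09:30-15:30, 16:00-16:30.
Wiremu free: 13:00-16:30, 17:30-20:30.
Lila free: 09:00-11:30, 12:00-20:30.
Xiulan: free for 12:30-14:00. Chen: not fully free for 12:30-14:00. Nadia: not fully free for 12:30-14:00. Ana: free for 12:30-14:00. Wiremu: not fully free for 12:30-14:00. Lila: free for 12:30-14:00.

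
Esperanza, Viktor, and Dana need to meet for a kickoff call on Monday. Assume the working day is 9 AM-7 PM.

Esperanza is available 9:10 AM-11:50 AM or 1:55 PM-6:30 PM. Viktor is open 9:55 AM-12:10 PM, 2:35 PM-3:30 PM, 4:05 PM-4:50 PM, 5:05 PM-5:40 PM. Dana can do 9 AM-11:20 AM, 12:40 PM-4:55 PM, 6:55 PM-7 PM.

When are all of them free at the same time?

09:55-11:20, 14:35-15:30, 16:05-16:50

Esperanza ∩ Viktor: 09:55-11:50, 14:35-15:30, 16:05-16:50, 17:05-17:40.
Esperanza ∩ Viktor ∩ Dana: 09:55-11:20, 14:35-15:30, 16:05-16:50.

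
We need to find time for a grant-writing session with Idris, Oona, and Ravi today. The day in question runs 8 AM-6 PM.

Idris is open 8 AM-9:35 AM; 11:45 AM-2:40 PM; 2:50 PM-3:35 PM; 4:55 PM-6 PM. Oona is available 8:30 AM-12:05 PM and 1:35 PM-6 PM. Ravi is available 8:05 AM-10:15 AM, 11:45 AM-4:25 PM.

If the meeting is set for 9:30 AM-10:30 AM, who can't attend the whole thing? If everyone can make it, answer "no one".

Idris: not fully free for 09:30-10:30. Oona: free for 09:30-10:30. Ravi: not fully free for 09:30-10:30.

Idris, Ravi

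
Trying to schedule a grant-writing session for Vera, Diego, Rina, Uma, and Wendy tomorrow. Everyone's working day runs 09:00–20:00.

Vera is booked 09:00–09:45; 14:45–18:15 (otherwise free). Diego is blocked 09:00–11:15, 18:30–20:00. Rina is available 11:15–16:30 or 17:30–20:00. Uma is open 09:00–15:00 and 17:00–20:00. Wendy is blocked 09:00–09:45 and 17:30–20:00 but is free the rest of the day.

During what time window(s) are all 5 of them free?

11:15-14:45

Vera free: 09:45-14:45, 18:15-20:00 (invert busy blocks within the working day).
Diego free: 11:15-18:30 (invert busy blocks within the working day).
Rina free: 11:15-16:30, 17:30-20:00.
Uma free: 09:00-15:00, 17:00-20:00.
Wendy free: 09:45-17:30 (invert busy blocks within the working day).
Vera ∩ Diego: 11:15-14:45, 18:15-18:30.
Vera ∩ Diego ∩ Rina: 11:15-14:45, 18:15-18:30.
Vera ∩ Diego ∩ Rina ∩ Uma: 11:15-14:45, 18:15-18:30.
Vera ∩ Diego ∩ Rina ∩ Uma ∩ Wendy: 11:15-14:45.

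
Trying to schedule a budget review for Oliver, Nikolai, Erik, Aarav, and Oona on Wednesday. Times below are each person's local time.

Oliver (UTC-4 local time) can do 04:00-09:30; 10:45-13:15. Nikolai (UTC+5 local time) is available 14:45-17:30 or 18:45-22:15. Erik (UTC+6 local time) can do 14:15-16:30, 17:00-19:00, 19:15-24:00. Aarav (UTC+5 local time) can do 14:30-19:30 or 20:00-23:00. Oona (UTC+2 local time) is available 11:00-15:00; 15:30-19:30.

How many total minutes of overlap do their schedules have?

Oliver in UTC: 08:00-13:30, 14:45-17:15 (add 4h to convert from UTC-4).
Nikolai in UTC: 09:45-12:30, 13:45-17:15 (subtract 5h to convert from UTC+5).
Erik in UTC: 08:15-10:30, 11:00-13:00, 13:15-18:00 (subtract 6h to convert from UTC+6).
Aarav in UTC: 09:30-14:30, 15:00-18:00 (subtract 5h to convert from UTC+5).
Oona in UTC: 09:00-13:00, 13:30-17:30 (subtract 2h to convert from UTC+2).
Oliver ∩ Nikolai: 09:45-12:30, 14:45-17:15.
Oliver ∩ Nikolai ∩ Erik: 09:45-10:30, 11:00-12:30, 14:45-17:15.
Oliver ∩ Nikolai ∩ Erik ∩ Aarav: 09:45-10:30, 11:00-12:30, 15:00-17:15.
Oliver ∩ Nikolai ∩ Erik ∩ Aarav ∩ Oona: 09:45-10:30, 11:00-12:30, 15:00-17:15.
Summing the common windows: 45 + 90 + 135 = 270 minutes.

270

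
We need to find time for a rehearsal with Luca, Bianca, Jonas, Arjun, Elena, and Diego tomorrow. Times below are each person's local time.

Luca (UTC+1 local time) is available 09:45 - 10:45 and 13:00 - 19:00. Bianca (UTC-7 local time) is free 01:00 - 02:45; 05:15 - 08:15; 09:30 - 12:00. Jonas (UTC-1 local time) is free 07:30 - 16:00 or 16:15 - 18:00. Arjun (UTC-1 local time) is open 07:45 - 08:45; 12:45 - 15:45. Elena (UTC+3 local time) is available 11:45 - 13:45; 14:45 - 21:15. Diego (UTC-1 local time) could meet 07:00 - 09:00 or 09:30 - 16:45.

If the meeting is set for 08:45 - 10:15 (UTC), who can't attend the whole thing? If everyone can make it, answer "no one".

Luca in UTC: 08:45-09:45, 12:00-18:00 (subtract 1h to convert from UTC+1).
Bianca in UTC: 08:00-09:45, 12:15-15:15, 16:30-19:00 (add 7h to convert from UTC-7).
Jonas in UTC: 08:30-17:00, 17:15-19:00 (add 1h to convert from UTC-1).
Arjun in UTC: 08:45-09:45, 13:45-16:45 (add 1h to convert from UTC-1).
Elena in UTC: 08:45-10:45, 11:45-18:15 (subtract 3h to convert from UTC+3).
Diego in UTC: 08:00-10:00, 10:30-17:45 (add 1h to convert from UTC-1).
Luca: not fully free for 08:45-10:15. Bianca: not fully free for 08:45-10:15. Jonas: free for 08:45-10:15. Arjun: not fully free for 08:45-10:15. Elena: free for 08:45-10:15. Diego: not fully free for 08:45-10:15.

Arjun, Bianca, Diego, Luca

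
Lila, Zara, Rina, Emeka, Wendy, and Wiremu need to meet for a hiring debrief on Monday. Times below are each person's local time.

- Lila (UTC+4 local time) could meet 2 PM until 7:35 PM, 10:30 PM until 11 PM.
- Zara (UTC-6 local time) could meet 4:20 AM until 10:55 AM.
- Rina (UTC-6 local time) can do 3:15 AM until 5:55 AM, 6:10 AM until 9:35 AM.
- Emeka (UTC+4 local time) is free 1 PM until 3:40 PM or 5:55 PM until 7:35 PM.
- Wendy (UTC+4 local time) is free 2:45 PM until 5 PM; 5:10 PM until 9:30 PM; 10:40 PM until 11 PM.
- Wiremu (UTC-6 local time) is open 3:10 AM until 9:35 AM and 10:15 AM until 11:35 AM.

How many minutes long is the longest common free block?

100

Lila in UTC: 10:00-15:35, 18:30-19:00 (subtract 4h to convert from UTC+4).
Zara in UTC: 10:20-16:55 (add 6h to convert from UTC-6).
Rina in UTC: 09:15-11:55, 12:10-15:35 (add 6h to convert from UTC-6).
Emeka in UTC: 09:00-11:40, 13:55-15:35 (subtract 4h to convert from UTC+4).
Wendy in UTC: 10:45-13:00, 13:10-17:30, 18:40-19:00 (subtract 4h to convert from UTC+4).
Wiremu in UTC: 09:10-15:35, 16:15-17:35 (add 6h to convert from UTC-6).
Lila ∩ Zara: 10:20-15:35.
Lila ∩ Zara ∩ Rina: 10:20-11:55, 12:10-15:35.
Lila ∩ Zara ∩ Rina ∩ Emeka: 10:20-11:40, 13:55-15:35.
Lila ∩ Zara ∩ Rina ∩ Emeka ∩ Wendy: 10:45-11:40, 13:55-15:35.
Lila ∩ Zara ∩ Rina ∩ Emeka ∩ Wendy ∩ Wiremu: 10:45-11:40, 13:55-15:35.
The longest is 13:55-15:35 at 100 minutes.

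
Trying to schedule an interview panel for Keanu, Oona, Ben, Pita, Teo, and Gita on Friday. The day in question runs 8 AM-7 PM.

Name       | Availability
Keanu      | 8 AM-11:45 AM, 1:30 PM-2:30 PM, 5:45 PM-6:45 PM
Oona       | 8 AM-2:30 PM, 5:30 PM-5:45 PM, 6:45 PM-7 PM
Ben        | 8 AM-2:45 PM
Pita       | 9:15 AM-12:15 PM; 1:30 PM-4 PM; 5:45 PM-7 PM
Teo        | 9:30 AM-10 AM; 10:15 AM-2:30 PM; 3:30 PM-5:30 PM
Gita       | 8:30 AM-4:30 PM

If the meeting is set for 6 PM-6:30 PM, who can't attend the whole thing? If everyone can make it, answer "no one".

Ben, Gita, Oona, Teo

Keanu: free for 18:00-18:30. Oona: not fully free for 18:00-18:30. Ben: not fully free for 18:00-18:30. Pita: free for 18:00-18:30. Teo: not fully free for 18:00-18:30. Gita: not fully free for 18:00-18:30.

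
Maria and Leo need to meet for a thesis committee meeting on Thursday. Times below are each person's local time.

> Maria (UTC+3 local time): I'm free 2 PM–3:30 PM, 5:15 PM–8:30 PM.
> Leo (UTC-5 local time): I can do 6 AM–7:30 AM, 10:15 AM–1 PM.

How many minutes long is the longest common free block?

135

Maria in UTC: 11:00-12:30, 14:15-17:30 (subtract 3h to convert from UTC+3).
Leo in UTC: 11:00-12:30, 15:15-18:00 (add 5h to convert from UTC-5).
Maria ∩ Leo: 11:00-12:30, 15:15-17:30.
The longest is 15:15-17:30 at 135 minutes.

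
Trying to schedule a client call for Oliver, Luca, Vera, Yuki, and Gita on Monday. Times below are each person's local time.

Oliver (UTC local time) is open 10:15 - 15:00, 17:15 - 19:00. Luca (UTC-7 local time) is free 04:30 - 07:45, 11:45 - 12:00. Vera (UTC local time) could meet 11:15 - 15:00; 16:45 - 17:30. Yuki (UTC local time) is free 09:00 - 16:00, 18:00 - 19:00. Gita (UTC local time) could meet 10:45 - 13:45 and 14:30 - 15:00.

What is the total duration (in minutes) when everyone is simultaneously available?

Oliver in UTC: 10:15-15:00, 17:15-19:00.
Luca in UTC: 11:30-14:45, 18:45-19:00 (add 7h to convert from UTC-7).
Vera in UTC: 11:15-15:00, 16:45-17:30.
Yuki in UTC: 09:00-16:00, 18:00-19:00.
Gita in UTC: 10:45-13:45, 14:30-15:00.
Oliver ∩ Luca: 11:30-14:45, 18:45-19:00.
Oliver ∩ Luca ∩ Vera: 11:30-14:45.
Oliver ∩ Luca ∩ Vera ∩ Yuki: 11:30-14:45.
Oliver ∩ Luca ∩ Vera ∩ Yuki ∩ Gita: 11:30-13:45, 14:30-14:45.
Those are the intersection windows.
Summing the common windows: 135 + 15 = 150 minutes.

150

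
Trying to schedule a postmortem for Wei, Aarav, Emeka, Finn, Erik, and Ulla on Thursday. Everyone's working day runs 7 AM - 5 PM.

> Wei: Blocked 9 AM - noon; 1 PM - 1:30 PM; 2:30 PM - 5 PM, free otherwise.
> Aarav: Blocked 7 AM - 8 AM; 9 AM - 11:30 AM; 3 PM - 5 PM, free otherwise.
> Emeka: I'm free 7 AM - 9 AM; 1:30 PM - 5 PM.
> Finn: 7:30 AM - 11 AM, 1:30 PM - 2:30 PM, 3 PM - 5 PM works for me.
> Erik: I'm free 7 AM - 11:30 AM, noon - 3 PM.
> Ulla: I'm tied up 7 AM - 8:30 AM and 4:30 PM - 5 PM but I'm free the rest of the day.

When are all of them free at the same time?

Wei free: 07:00-09:00, 12:00-13:00, 13:30-14:30 (invert busy blocks within the working day).
Aarav free: 08:00-09:00, 11:30-15:00 (invert busy blocks within the working day).
Emeka free: 07:00-09:00, 13:30-17:00.
Finn free: 07:30-11:00, 13:30-14:30, 15:00-17:00.
Erik free: 07:00-11:30, 12:00-15:00.
Ulla free: 08:30-16:30 (invert busy blocks within the working day).
Wei ∩ Aarav: 08:00-09:00, 12:00-13:00, 13:30-14:30.
Wei ∩ Aarav ∩ Emeka: 08:00-09:00, 13:30-14:30.
Wei ∩ Aarav ∩ Emeka ∩ Finn: 08:00-09:00, 13:30-14:30.
Wei ∩ Aarav ∩ Emeka ∩ Finn ∩ Erik: 08:00-09:00, 13:30-14:30.
Wei ∩ Aarav ∩ Emeka ∩ Finn ∩ Erik ∩ Ulla: 08:30-09:00, 13:30-14:30.
Those are the intersection windows.

08:30-09:00, 13:30-14:30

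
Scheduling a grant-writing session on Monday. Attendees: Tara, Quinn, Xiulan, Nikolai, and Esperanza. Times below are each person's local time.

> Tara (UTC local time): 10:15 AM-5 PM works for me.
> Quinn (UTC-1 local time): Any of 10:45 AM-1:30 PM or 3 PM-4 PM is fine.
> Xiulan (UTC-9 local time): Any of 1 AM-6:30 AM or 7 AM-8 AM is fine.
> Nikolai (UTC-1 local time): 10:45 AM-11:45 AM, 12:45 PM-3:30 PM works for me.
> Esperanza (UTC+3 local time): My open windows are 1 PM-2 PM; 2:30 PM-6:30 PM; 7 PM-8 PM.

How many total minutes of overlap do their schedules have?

135

Tara in UTC: 10:15-17:00.
Quinn in UTC: 11:45-14:30, 16:00-17:00 (add 1h to convert from UTC-1).
Xiulan in UTC: 10:00-15:30, 16:00-17:00 (add 9h to convert from UTC-9).
Nikolai in UTC: 11:45-12:45, 13:45-16:30 (add 1h to convert from UTC-1).
Esperanza in UTC: 10:00-11:00, 11:30-15:30, 16:00-17:00 (subtract 3h to convert from UTC+3).
Tara ∩ Quinn: 11:45-14:30, 16:00-17:00.
Tara ∩ Quinn ∩ Xiulan: 11:45-14:30, 16:00-17:00.
Tara ∩ Quinn ∩ Xiulan ∩ Nikolai: 11:45-12:45, 13:45-14:30, 16:00-16:30.
Tara ∩ Quinn ∩ Xiulan ∩ Nikolai ∩ Esperanza: 11:45-12:45, 13:45-14:30, 16:00-16:30.
Summing the common windows: 60 + 45 + 30 = 135 minutes.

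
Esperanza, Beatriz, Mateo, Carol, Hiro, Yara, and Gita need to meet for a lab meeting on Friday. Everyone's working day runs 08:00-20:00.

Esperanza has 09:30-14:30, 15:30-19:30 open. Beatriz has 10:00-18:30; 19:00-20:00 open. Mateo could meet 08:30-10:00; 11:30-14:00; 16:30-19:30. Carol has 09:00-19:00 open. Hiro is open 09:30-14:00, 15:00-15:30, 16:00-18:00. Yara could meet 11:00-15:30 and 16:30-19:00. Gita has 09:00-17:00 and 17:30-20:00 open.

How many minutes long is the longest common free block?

150

Esperanza ∩ Beatriz: 10:00-14:30, 15:30-18:30, 19:00-19:30.
Esperanza ∩ Beatriz ∩ Mateo: 11:30-14:00, 16:30-18:30, 19:00-19:30.
Esperanza ∩ Beatriz ∩ Mateo ∩ Carol: 11:30-14:00, 16:30-18:30.
Esperanza ∩ Beatriz ∩ Mateo ∩ Carol ∩ Hiro: 11:30-14:00, 16:30-18:00.
Esperanza ∩ Beatriz ∩ Mateo ∩ Carol ∩ Hiro ∩ Yara: 11:30-14:00, 16:30-18:00.
Esperanza ∩ Beatriz ∩ Mateo ∩ Carol ∩ Hiro ∩ Yara ∩ Gita: 11:30-14:00, 16:30-17:00, 17:30-18:00.
The longest is 11:30-14:00 at 150 minutes.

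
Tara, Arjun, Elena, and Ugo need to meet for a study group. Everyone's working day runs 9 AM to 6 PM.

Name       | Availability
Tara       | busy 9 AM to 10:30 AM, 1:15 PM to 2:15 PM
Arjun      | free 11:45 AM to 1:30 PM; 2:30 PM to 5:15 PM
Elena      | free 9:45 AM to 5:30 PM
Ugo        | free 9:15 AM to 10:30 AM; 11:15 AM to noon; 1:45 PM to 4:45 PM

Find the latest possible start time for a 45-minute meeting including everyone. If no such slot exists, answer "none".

Tara free: 10:30-13:15, 14:15-18:00 (invert busy blocks within the working day).
Arjun free: 11:45-13:30, 14:30-17:15.
Elena free: 09:45-17:30.
Ugo free: 09:15-10:30, 11:15-12:00, 13:45-16:45.
Tara ∩ Arjun: 11:45-13:15, 14:30-17:15.
Tara ∩ Arjun ∩ Elena: 11:45-13:15, 14:30-17:15.
Tara ∩ Arjun ∩ Elena ∩ Ugo: 11:45-12:00, 14:30-16:45.
The last common window of at least 45 minutes is 14:30-16:45; a 45-minute meeting can start as late as 16:00 and still end by 16:45.

16:00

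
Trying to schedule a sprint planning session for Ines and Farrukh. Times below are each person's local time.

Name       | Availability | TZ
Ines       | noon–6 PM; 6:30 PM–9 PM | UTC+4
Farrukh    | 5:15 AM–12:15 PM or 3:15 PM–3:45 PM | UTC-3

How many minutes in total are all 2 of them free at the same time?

Ines in UTC: 08:00-14:00, 14:30-17:00 (subtract 4h to convert from UTC+4).
Farrukh in UTC: 08:15-15:15, 18:15-18:45 (add 3h to convert from UTC-3).
Ines ∩ Farrukh: 08:15-14:00, 14:30-15:15.
Summing the common windows: 345 + 45 = 390 minutes.

390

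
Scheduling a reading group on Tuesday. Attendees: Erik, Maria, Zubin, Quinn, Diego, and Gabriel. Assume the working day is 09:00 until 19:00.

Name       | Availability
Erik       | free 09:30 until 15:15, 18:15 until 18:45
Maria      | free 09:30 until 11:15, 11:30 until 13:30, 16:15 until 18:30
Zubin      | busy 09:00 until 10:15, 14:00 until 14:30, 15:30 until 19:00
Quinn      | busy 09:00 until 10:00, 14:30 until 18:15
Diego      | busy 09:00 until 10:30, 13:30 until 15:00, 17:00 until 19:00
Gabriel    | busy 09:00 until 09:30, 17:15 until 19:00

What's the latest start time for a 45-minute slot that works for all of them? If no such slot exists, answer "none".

12:45

Erik free: 09:30-15:15, 18:15-18:45.
Maria free: 09:30-11:15, 11:30-13:30, 16:15-18:30.
Zubin free: 10:15-14:00, 14:30-15:30 (invert busy blocks within the working day).
Quinn free: 10:00-14:30, 18:15-19:00 (invert busy blocks within the working day).
Diego free: 10:30-13:30, 15:00-17:00 (invert busy blocks within the working day).
Gabriel free: 09:30-17:15 (invert busy blocks within the working day).
Erik ∩ Maria: 09:30-11:15, 11:30-13:30, 18:15-18:30.
Erik ∩ Maria ∩ Zubin: 10:15-11:15, 11:30-13:30.
Erik ∩ Maria ∩ Zubin ∩ Quinn: 10:15-11:15, 11:30-13:30.
Erik ∩ Maria ∩ Zubin ∩ Quinn ∩ Diego: 10:30-11:15, 11:30-13:30.
Erik ∩ Maria ∩ Zubin ∩ Quinn ∩ Diego ∩ Gabriel: 10:30-11:15, 11:30-13:30.
So the common availability across everyone is 10:30-11:15, 11:30-13:30.
The last common window of at least 45 minutes is 11:30-13:30; a 45-minute meeting can start as late as 12:45 and still end by 13:30.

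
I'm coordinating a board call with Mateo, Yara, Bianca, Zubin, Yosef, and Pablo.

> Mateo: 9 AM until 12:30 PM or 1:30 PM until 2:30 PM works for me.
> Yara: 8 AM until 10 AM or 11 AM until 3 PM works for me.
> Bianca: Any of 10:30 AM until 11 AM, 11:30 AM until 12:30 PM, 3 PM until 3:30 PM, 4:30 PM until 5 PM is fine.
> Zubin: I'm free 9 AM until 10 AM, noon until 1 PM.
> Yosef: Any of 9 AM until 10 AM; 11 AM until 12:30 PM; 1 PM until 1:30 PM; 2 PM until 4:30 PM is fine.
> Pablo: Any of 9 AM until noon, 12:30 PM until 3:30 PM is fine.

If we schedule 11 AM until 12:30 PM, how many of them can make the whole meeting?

3

Mateo, Yara, and Yosef can make the full 11:00-12:30 slot — that's 3.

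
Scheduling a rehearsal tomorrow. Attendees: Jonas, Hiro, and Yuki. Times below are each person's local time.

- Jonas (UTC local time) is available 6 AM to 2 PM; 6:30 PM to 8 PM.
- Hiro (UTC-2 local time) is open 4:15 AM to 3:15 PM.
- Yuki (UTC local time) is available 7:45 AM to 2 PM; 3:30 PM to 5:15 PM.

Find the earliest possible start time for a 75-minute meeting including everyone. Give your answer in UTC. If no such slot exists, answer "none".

Jonas in UTC: 06:00-14:00, 18:30-20:00.
Hiro in UTC: 06:15-17:15 (add 2h to convert from UTC-2).
Yuki in UTC: 07:45-14:00, 15:30-17:15.
Jonas ∩ Hiro: 06:15-14:00.
Jonas ∩ Hiro ∩ Yuki: 07:45-14:00.
The first common window of at least 75 minutes is 07:45-14:00, so the earliest start is 07:45.

07:45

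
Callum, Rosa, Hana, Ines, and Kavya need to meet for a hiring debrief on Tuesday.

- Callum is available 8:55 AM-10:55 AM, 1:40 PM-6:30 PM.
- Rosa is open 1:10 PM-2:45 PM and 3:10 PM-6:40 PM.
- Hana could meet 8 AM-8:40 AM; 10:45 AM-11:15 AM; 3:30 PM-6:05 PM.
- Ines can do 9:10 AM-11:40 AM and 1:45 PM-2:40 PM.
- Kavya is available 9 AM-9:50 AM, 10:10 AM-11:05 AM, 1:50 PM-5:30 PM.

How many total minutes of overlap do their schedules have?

Callum ∩ Rosa: 13:40-14:45, 15:10-18:30.
Callum ∩ Rosa ∩ Hana: 15:30-18:05.
Callum ∩ Rosa ∩ Hana ∩ Ines: ∅.
Callum ∩ Rosa ∩ Hana ∩ Ines ∩ Kavya: ∅.
There is no time when everyone is free.
There is no common window, so the total is 0 minutes.

0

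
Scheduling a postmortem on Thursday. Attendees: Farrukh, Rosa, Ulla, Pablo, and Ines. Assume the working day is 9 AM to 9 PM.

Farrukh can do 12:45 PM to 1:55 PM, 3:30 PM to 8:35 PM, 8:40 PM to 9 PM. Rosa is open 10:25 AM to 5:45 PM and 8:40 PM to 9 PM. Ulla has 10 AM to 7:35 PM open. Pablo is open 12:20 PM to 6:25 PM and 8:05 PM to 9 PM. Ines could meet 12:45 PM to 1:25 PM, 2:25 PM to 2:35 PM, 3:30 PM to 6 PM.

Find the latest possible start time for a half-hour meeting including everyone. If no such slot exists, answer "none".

17:15

Farrukh ∩ Rosa: 12:45-13:55, 15:30-17:45, 20:40-21:00.
Farrukh ∩ Rosa ∩ Ulla: 12:45-13:55, 15:30-17:45.
Farrukh ∩ Rosa ∩ Ulla ∩ Pablo: 12:45-13:55, 15:30-17:45.
Farrukh ∩ Rosa ∩ Ulla ∩ Pablo ∩ Ines: 12:45-13:25, 15:30-17:45.
So the common availability across everyone is 12:45-13:25, 15:30-17:45.
The last common window of at least 30 minutes is 15:30-17:45; a 30-minute meeting can start as late as 17:15 and still end by 17:45.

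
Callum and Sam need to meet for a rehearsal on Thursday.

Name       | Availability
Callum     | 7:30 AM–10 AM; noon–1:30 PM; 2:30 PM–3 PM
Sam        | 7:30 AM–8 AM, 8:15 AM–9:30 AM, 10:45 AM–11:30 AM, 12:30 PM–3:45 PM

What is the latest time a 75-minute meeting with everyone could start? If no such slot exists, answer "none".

08:15

Callum ∩ Sam: 07:30-08:00, 08:15-09:30, 12:30-13:30, 14:30-15:00.
The last common window of at least 75 minutes is 08:15-09:30; a 75-minute meeting can start as late as 08:15 and still end by 09:30.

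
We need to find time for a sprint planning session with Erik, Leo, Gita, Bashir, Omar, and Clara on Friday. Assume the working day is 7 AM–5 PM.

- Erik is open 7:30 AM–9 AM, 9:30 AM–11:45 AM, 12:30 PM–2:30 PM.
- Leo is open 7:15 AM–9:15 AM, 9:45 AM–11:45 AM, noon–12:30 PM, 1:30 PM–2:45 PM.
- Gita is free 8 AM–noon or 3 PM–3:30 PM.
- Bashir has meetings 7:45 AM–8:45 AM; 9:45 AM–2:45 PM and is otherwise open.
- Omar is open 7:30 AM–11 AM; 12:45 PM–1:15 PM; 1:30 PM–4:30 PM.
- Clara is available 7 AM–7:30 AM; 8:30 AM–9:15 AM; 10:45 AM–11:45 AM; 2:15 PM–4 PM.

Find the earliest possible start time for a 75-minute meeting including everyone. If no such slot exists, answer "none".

none

Erik free: 07:30-09:00, 09:30-11:45, 12:30-14:30.
Leo free: 07:15-09:15, 09:45-11:45, 12:00-12:30, 13:30-14:45.
Gita free: 08:00-12:00, 15:00-15:30.
Bashir free: 07:00-07:45, 08:45-09:45, 14:45-17:00 (invert busy blocks within the working day).
Omar free: 07:30-11:00, 12:45-13:15, 13:30-16:30.
Clara free: 07:00-07:30, 08:30-09:15, 10:45-11:45, 14:15-16:00.
Erik ∩ Leo: 07:30-09:00, 09:45-11:45, 13:30-14:30.
Erik ∩ Leo ∩ Gita: 08:00-09:00, 09:45-11:45.
Erik ∩ Leo ∩ Gita ∩ Bashir: 08:45-09:00.
Erik ∩ Leo ∩ Gita ∩ Bashir ∩ Omar: 08:45-09:00.
Erik ∩ Leo ∩ Gita ∩ Bashir ∩ Omar ∩ Clara: 08:45-09:00.
No common window is at least 75 minutes long.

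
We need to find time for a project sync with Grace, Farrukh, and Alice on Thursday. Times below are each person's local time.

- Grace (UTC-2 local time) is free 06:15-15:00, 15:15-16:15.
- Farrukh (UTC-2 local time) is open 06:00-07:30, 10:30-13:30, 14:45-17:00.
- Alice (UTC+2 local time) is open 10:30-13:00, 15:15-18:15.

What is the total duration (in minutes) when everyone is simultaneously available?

Grace in UTC: 08:15-17:00, 17:15-18:15 (add 2h to convert from UTC-2).
Farrukh in UTC: 08:00-09:30, 12:30-15:30, 16:45-19:00 (add 2h to convert from UTC-2).
Alice in UTC: 08:30-11:00, 13:15-16:15 (subtract 2h to convert from UTC+2).
Grace ∩ Farrukh: 08:15-09:30, 12:30-15:30, 16:45-17:00, 17:15-18:15.
Grace ∩ Farrukh ∩ Alice: 08:30-09:30, 13:15-15:30.
So the common availability across everyone is 08:30-09:30, 13:15-15:30.
Summing the common windows: 60 + 135 = 195 minutes.

195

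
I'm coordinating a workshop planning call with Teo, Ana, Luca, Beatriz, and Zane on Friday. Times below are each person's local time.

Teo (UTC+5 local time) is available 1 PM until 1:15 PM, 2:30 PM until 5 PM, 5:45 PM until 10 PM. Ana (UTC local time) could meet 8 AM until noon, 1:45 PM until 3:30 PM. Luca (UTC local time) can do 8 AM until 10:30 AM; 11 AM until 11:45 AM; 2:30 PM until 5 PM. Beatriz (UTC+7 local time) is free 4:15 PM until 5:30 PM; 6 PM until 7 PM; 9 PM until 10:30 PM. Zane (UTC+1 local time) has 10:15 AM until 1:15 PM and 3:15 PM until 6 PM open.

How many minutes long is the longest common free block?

Teo in UTC: 08:00-08:15, 09:30-12:00, 12:45-17:00 (subtract 5h to convert from UTC+5).
Ana in UTC: 08:00-12:00, 13:45-15:30.
Luca in UTC: 08:00-10:30, 11:00-11:45, 14:30-17:00.
Beatriz in UTC: 09:15-10:30, 11:00-12:00, 14:00-15:30 (subtract 7h to convert from UTC+7).
Zane in UTC: 09:15-12:15, 14:15-17:00 (subtract 1h to convert from UTC+1).
Teo ∩ Ana: 08:00-08:15, 09:30-12:00, 13:45-15:30.
Teo ∩ Ana ∩ Luca: 08:00-08:15, 09:30-10:30, 11:00-11:45, 14:30-15:30.
Teo ∩ Ana ∩ Luca ∩ Beatriz: 09:30-10:30, 11:00-11:45, 14:30-15:30.
Teo ∩ Ana ∩ Luca ∩ Beatriz ∩ Zane: 09:30-10:30, 11:00-11:45, 14:30-15:30.
Those are the intersection windows.
The longest is 09:30-10:30 at 60 minutes.

60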